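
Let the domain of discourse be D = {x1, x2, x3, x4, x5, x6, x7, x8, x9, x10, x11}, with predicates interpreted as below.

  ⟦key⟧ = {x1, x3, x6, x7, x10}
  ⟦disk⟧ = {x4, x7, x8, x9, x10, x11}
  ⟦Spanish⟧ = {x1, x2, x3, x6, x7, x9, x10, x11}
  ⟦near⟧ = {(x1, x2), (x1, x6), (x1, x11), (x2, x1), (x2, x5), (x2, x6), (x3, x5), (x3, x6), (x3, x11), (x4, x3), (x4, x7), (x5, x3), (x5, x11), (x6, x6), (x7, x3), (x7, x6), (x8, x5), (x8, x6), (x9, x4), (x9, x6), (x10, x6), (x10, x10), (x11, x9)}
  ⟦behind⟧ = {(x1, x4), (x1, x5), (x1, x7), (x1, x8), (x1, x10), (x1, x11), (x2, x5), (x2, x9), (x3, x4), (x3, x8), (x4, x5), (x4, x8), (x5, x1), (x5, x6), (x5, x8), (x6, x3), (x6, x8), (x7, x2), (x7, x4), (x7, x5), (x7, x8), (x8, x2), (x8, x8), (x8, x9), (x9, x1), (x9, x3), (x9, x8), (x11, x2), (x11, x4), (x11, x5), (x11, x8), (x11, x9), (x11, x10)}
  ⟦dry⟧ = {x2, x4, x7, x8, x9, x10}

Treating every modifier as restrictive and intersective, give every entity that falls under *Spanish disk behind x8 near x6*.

⟦behind x8⟧ = {x : ⟨x, x8⟩ ∈ ⟦behind⟧} = {x1, x3, x4, x5, x6, x7, x8, x9, x11}
⟦near x6⟧ = {x : ⟨x, x6⟩ ∈ ⟦near⟧} = {x1, x2, x3, x6, x7, x8, x9, x10}
⟦disk⟧ = {x4, x7, x8, x9, x10, x11}
… ∩ ⟦behind x8⟧ = {x4, x7, x8, x9, x10, x11} ∩ {x1, x3, x4, x5, x6, x7, x8, x9, x11} = {x4, x7, x8, x9, x11}
… ∩ ⟦near x6⟧ = {x4, x7, x8, x9, x11} ∩ {x1, x2, x3, x6, x7, x8, x9, x10} = {x7, x8, x9}
… ∩ ⟦Spanish⟧ = {x7, x8, x9} ∩ {x1, x2, x3, x6, x7, x9, x10, x11} = {x7, x9}
So ⟦Spanish disk behind x8 near x6⟧ = {x7, x9}.

{x7, x9}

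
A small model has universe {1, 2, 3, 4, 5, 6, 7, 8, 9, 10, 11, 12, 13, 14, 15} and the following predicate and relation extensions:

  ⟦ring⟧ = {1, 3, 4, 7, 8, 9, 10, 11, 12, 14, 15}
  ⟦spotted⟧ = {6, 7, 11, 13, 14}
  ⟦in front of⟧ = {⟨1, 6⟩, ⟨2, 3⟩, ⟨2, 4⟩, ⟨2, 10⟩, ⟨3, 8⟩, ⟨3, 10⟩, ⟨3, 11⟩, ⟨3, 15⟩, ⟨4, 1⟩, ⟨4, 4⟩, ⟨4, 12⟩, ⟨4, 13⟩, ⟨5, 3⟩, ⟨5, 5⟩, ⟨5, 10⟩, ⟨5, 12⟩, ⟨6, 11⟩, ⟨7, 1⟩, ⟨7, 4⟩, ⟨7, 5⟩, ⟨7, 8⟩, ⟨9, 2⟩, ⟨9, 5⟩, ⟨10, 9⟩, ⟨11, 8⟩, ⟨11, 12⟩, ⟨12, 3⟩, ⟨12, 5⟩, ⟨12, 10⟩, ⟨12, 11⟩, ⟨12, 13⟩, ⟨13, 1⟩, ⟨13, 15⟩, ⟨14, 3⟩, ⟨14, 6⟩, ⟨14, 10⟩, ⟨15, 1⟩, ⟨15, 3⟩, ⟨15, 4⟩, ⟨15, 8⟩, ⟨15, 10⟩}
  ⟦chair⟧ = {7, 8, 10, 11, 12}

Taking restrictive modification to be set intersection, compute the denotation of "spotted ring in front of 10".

{14}

⟦in front of 10⟧ = {x : ⟨x, 10⟩ ∈ ⟦in front of⟧} = {2, 3, 5, 12, 14, 15}
⟦ring⟧ = {1, 3, 4, 7, 8, 9, 10, 11, 12, 14, 15}
… ∩ ⟦in front of 10⟧ = {1, 3, 4, 7, 8, 9, 10, 11, 12, 14, 15} ∩ {2, 3, 5, 12, 14, 15} = {3, 12, 14, 15}
… ∩ ⟦spotted⟧ = {3, 12, 14, 15} ∩ {6, 7, 11, 13, 14} = {14}
So ⟦spotted ring in front of 10⟧ = {14}.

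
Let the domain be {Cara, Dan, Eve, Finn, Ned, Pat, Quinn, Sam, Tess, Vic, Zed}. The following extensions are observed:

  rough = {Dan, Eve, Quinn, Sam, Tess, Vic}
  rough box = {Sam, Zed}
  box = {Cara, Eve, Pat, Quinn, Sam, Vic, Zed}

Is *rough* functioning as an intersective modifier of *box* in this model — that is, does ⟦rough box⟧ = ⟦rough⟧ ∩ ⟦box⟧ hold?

no

⟦rough⟧ ∩ ⟦box⟧ = {Dan, Eve, Quinn, Sam, Tess, Vic} ∩ {Cara, Eve, Pat, Quinn, Sam, Vic, Zed} = {Eve, Quinn, Sam, Vic}
Observed ⟦rough box⟧ = {Sam, Zed}.
These differ, so the modifier is not intersective in this model.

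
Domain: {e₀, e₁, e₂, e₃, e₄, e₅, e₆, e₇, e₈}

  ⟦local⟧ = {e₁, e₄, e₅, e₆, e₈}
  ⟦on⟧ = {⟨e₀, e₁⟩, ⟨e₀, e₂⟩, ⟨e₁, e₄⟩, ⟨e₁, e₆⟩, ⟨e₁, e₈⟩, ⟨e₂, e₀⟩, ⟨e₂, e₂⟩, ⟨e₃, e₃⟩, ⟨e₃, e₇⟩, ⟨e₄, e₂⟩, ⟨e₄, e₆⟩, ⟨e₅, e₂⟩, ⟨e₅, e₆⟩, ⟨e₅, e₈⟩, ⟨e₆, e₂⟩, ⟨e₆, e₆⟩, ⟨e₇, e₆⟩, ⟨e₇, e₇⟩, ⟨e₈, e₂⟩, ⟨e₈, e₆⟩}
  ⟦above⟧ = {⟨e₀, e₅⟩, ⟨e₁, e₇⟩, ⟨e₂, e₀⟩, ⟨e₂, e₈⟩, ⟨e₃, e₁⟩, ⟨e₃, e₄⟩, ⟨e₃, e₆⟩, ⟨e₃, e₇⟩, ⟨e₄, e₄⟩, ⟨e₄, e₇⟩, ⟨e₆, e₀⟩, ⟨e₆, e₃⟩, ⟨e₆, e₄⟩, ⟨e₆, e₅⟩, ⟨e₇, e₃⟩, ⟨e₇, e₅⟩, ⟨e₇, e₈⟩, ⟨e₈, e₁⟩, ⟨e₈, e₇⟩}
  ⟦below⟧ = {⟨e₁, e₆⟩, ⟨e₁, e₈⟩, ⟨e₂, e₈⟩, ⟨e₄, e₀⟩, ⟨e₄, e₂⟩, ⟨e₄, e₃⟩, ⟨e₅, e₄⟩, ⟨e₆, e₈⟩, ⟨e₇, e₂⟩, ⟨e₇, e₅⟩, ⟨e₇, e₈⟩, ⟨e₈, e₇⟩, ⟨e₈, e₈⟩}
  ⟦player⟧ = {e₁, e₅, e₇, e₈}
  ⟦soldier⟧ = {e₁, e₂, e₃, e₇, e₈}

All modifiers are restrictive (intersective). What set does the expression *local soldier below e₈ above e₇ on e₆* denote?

{e₁, e₈}

⟦below e₈⟧ = {x : ⟨x, e₈⟩ ∈ ⟦below⟧} = {e₁, e₂, e₆, e₇, e₈}
⟦above e₇⟧ = {x : ⟨x, e₇⟩ ∈ ⟦above⟧} = {e₁, e₃, e₄, e₈}
⟦on e₆⟧ = {x : ⟨x, e₆⟩ ∈ ⟦on⟧} = {e₁, e₄, e₅, e₆, e₇, e₈}
⟦soldier⟧ = {e₁, e₂, e₃, e₇, e₈}
… ∩ ⟦below e₈⟧ = {e₁, e₂, e₃, e₇, e₈} ∩ {e₁, e₂, e₆, e₇, e₈} = {e₁, e₂, e₇, e₈}
… ∩ ⟦above e₇⟧ = {e₁, e₂, e₇, e₈} ∩ {e₁, e₃, e₄, e₈} = {e₁, e₈}
… ∩ ⟦on e₆⟧ = {e₁, e₈} ∩ {e₁, e₄, e₅, e₆, e₇, e₈} = {e₁, e₈}
… ∩ ⟦local⟧ = {e₁, e₈} ∩ {e₁, e₄, e₅, e₆, e₈} = {e₁, e₈}
So ⟦local soldier below e₈ above e₇ on e₆⟧ = {e₁, e₈}.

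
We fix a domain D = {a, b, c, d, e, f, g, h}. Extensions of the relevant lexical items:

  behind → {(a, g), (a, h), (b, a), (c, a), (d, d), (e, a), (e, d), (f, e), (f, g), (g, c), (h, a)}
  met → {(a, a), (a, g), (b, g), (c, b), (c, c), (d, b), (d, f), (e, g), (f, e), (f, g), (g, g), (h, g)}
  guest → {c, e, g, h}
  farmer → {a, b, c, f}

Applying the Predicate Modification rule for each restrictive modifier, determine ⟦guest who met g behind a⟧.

{e, h}

⟦who met g⟧ = {x : ⟨x, g⟩ ∈ ⟦met⟧} = {a, b, e, f, g, h}
⟦behind a⟧ = {x : ⟨x, a⟩ ∈ ⟦behind⟧} = {b, c, e, h}
⟦guest⟧ = {c, e, g, h}
… ∩ ⟦who met g⟧ = {c, e, g, h} ∩ {a, b, e, f, g, h} = {e, g, h}
… ∩ ⟦behind a⟧ = {e, g, h} ∩ {b, c, e, h} = {e, h}
So ⟦guest who met g behind a⟧ = {e, h}.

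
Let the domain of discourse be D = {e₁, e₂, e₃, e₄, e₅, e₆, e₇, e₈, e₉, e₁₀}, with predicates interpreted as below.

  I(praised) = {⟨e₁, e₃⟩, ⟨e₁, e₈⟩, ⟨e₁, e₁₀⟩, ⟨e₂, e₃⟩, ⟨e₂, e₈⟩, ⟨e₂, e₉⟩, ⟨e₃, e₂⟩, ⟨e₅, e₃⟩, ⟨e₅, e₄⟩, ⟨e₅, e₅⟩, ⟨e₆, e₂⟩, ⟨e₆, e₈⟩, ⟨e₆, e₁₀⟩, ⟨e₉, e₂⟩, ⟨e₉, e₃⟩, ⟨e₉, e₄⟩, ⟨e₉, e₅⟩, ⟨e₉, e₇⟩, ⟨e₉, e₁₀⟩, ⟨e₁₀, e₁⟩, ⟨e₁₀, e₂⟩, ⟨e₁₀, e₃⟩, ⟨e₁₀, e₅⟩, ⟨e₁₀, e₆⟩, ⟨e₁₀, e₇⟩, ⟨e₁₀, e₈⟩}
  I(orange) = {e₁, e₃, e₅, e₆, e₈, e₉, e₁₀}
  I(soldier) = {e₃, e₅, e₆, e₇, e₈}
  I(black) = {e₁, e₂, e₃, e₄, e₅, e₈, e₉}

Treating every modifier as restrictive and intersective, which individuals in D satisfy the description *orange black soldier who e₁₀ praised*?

{e₃, e₅, e₈}

⟦who e₁₀ praised⟧ = {x : ⟨e₁₀, x⟩ ∈ ⟦praised⟧} = {e₁, e₂, e₃, e₅, e₆, e₇, e₈}
⟦soldier⟧ = {e₃, e₅, e₆, e₇, e₈}
… ∩ ⟦who e₁₀ praised⟧ = {e₃, e₅, e₆, e₇, e₈} ∩ {e₁, e₂, e₃, e₅, e₆, e₇, e₈} = {e₃, e₅, e₆, e₇, e₈}
… ∩ ⟦orange⟧ = {e₃, e₅, e₆, e₇, e₈} ∩ {e₁, e₃, e₅, e₆, e₈, e₉, e₁₀} = {e₃, e₅, e₆, e₈}
… ∩ ⟦black⟧ = {e₃, e₅, e₆, e₈} ∩ {e₁, e₂, e₃, e₄, e₅, e₈, e₉} = {e₃, e₅, e₈}
So ⟦orange black soldier who e₁₀ praised⟧ = {e₃, e₅, e₈}.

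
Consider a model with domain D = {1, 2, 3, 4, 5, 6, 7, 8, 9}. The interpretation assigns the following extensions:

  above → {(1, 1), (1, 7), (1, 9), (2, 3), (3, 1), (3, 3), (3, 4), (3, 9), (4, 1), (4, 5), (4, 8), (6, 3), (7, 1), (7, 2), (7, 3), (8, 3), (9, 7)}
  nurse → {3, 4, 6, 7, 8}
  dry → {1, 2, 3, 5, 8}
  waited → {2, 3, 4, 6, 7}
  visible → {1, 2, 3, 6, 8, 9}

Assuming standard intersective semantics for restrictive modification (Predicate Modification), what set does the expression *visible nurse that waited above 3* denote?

{3, 6}

⟦that waited⟧ = ⟦waited⟧ = {2, 3, 4, 6, 7}
⟦above 3⟧ = {x : ⟨x, 3⟩ ∈ ⟦above⟧} = {2, 3, 6, 7, 8}
⟦nurse⟧ = {3, 4, 6, 7, 8}
… ∩ ⟦that waited⟧ = {3, 4, 6, 7, 8} ∩ {2, 3, 4, 6, 7} = {3, 4, 6, 7}
… ∩ ⟦above 3⟧ = {3, 4, 6, 7} ∩ {2, 3, 6, 7, 8} = {3, 6, 7}
… ∩ ⟦visible⟧ = {3, 6, 7} ∩ {1, 2, 3, 6, 8, 9} = {3, 6}
So ⟦visible nurse that waited above 3⟧ = {3, 6}.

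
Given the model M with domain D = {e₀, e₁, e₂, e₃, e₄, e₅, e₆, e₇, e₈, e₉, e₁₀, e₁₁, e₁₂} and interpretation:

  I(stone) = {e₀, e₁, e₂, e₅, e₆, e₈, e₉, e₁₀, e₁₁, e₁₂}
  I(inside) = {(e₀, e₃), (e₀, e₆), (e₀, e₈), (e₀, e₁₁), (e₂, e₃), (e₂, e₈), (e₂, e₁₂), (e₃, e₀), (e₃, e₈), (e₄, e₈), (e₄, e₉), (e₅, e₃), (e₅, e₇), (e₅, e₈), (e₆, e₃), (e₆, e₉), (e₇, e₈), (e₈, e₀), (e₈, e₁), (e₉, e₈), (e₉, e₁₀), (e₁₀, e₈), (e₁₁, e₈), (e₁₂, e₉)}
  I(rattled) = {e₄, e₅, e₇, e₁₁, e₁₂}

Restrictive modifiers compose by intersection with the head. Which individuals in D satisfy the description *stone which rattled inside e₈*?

{e₅, e₁₁}

⟦which rattled⟧ = ⟦rattled⟧ = {e₄, e₅, e₇, e₁₁, e₁₂}
⟦inside e₈⟧ = {x : ⟨x, e₈⟩ ∈ ⟦inside⟧} = {e₀, e₂, e₃, e₄, e₅, e₇, e₉, e₁₀, e₁₁}
⟦stone⟧ = {e₀, e₁, e₂, e₅, e₆, e₈, e₉, e₁₀, e₁₁, e₁₂}
… ∩ ⟦which rattled⟧ = {e₀, e₁, e₂, e₅, e₆, e₈, e₉, e₁₀, e₁₁, e₁₂} ∩ {e₄, e₅, e₇, e₁₁, e₁₂} = {e₅, e₁₁, e₁₂}
… ∩ ⟦inside e₈⟧ = {e₅, e₁₁, e₁₂} ∩ {e₀, e₂, e₃, e₄, e₅, e₇, e₉, e₁₀, e₁₁} = {e₅, e₁₁}
So ⟦stone which rattled inside e₈⟧ = {e₅, e₁₁}.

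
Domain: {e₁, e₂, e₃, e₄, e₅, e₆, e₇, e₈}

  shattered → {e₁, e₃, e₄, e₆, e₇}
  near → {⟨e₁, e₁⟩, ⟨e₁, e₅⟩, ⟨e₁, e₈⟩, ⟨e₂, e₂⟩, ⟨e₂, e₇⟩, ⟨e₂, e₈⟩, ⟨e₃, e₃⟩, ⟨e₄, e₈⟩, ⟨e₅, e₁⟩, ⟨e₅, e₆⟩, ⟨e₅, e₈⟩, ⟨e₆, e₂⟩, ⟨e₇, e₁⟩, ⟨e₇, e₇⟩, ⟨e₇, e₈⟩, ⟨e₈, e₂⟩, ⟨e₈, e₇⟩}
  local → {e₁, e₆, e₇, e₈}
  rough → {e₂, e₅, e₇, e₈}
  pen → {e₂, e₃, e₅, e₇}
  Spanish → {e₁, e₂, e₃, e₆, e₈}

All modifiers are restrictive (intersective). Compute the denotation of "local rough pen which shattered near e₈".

⟦which shattered⟧ = ⟦shattered⟧ = {e₁, e₃, e₄, e₆, e₇}
⟦near e₈⟧ = {x : ⟨x, e₈⟩ ∈ ⟦near⟧} = {e₁, e₂, e₄, e₅, e₇}
⟦pen⟧ = {e₂, e₃, e₅, e₇}
… ∩ ⟦which shattered⟧ = {e₂, e₃, e₅, e₇} ∩ {e₁, e₃, e₄, e₆, e₇} = {e₃, e₇}
… ∩ ⟦near e₈⟧ = {e₃, e₇} ∩ {e₁, e₂, e₄, e₅, e₇} = {e₇}
… ∩ ⟦local⟧ = {e₇} ∩ {e₁, e₆, e₇, e₈} = {e₇}
… ∩ ⟦rough⟧ = {e₇} ∩ {e₂, e₅, e₇, e₈} = {e₇}
So ⟦local rough pen which shattered near e₈⟧ = {e₇}.

{e₇}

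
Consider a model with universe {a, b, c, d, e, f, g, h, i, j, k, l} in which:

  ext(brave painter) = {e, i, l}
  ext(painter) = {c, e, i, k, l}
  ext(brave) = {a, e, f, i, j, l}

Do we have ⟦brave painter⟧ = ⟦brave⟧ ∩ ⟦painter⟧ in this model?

⟦brave⟧ ∩ ⟦painter⟧ = {a, e, f, i, j, l} ∩ {c, e, i, k, l} = {e, i, l}
Observed ⟦brave painter⟧ = {e, i, l}.
These coincide, so the modifier is intersective here.

yes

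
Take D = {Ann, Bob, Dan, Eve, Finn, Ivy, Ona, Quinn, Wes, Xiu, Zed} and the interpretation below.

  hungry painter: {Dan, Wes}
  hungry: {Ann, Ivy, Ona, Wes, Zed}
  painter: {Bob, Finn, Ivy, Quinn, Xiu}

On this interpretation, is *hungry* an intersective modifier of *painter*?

⟦hungry⟧ ∩ ⟦painter⟧ = {Ann, Ivy, Ona, Wes, Zed} ∩ {Bob, Finn, Ivy, Quinn, Xiu} = {Ivy}
Observed ⟦hungry painter⟧ = {Dan, Wes}.
These differ, so the modifier is not intersective in this model.

no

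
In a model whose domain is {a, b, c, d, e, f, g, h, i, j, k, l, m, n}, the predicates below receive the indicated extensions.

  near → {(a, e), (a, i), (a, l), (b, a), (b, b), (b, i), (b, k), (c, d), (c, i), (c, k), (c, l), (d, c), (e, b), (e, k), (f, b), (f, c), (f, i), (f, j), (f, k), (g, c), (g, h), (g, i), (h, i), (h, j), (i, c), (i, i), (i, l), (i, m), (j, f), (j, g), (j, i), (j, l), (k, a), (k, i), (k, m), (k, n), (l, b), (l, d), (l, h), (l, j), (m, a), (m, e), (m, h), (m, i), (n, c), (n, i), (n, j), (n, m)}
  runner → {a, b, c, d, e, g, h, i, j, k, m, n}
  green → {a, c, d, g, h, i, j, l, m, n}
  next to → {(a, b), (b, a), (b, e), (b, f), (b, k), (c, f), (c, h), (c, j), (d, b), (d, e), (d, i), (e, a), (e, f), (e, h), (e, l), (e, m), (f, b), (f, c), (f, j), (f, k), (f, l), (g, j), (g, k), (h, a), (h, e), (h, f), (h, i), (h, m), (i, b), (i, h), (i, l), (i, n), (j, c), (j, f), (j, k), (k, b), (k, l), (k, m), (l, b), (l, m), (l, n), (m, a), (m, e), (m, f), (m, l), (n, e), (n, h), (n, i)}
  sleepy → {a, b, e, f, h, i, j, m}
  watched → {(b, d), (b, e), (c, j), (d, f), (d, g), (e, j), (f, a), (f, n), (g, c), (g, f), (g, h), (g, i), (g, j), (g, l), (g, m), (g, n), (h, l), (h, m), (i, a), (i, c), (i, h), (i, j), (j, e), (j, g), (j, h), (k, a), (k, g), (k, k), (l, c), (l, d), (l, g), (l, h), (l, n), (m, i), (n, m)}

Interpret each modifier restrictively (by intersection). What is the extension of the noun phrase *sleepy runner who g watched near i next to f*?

{h, j, m}

⟦who g watched⟧ = {x : ⟨g, x⟩ ∈ ⟦watched⟧} = {c, f, h, i, j, l, m, n}
⟦near i⟧ = {x : ⟨x, i⟩ ∈ ⟦near⟧} = {a, b, c, f, g, h, i, j, k, m, n}
⟦next to f⟧ = {x : ⟨x, f⟩ ∈ ⟦next to⟧} = {b, c, e, h, j, m}
⟦runner⟧ = {a, b, c, d, e, g, h, i, j, k, m, n}
… ∩ ⟦who g watched⟧ = {a, b, c, d, e, g, h, i, j, k, m, n} ∩ {c, f, h, i, j, l, m, n} = {c, h, i, j, m, n}
… ∩ ⟦near i⟧ = {c, h, i, j, m, n} ∩ {a, b, c, f, g, h, i, j, k, m, n} = {c, h, i, j, m, n}
… ∩ ⟦next to f⟧ = {c, h, i, j, m, n} ∩ {b, c, e, h, j, m} = {c, h, j, m}
… ∩ ⟦sleepy⟧ = {c, h, j, m} ∩ {a, b, e, f, h, i, j, m} = {h, j, m}
So ⟦sleepy runner who g watched near i next to f⟧ = {h, j, m}.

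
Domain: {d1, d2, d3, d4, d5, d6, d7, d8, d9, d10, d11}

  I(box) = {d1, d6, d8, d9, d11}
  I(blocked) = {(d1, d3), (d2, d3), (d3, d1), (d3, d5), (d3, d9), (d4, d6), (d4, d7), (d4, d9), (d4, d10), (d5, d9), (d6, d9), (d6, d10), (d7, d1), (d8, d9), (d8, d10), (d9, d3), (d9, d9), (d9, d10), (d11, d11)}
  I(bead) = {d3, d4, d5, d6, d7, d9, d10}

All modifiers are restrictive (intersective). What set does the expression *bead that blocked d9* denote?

{d3, d4, d5, d6, d9}

⟦that blocked d9⟧ = {x : ⟨x, d9⟩ ∈ ⟦blocked⟧} = {d3, d4, d5, d6, d8, d9}
⟦bead⟧ = {d3, d4, d5, d6, d7, d9, d10}
… ∩ ⟦that blocked d9⟧ = {d3, d4, d5, d6, d7, d9, d10} ∩ {d3, d4, d5, d6, d8, d9} = {d3, d4, d5, d6, d9}
So ⟦bead that blocked d9⟧ = {d3, d4, d5, d6, d9}.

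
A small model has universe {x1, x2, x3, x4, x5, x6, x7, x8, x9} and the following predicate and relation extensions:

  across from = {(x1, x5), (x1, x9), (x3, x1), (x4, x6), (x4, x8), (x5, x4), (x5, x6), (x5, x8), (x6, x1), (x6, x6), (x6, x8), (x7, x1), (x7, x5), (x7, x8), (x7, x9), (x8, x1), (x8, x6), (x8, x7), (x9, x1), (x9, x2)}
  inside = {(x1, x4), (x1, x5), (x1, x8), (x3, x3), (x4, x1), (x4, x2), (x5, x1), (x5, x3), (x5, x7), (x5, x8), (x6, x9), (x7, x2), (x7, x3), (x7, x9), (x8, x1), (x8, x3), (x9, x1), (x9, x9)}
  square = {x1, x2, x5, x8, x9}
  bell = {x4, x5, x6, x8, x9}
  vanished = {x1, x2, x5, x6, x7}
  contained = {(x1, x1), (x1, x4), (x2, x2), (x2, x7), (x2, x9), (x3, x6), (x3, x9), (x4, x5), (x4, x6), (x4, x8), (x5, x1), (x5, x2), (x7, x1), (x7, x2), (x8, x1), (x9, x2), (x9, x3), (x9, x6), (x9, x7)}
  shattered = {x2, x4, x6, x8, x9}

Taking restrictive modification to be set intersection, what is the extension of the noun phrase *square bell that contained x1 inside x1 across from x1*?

{x8}

⟦that contained x1⟧ = {x : ⟨x, x1⟩ ∈ ⟦contained⟧} = {x1, x5, x7, x8}
⟦inside x1⟧ = {x : ⟨x, x1⟩ ∈ ⟦inside⟧} = {x4, x5, x8, x9}
⟦across from x1⟧ = {x : ⟨x, x1⟩ ∈ ⟦across from⟧} = {x3, x6, x7, x8, x9}
⟦bell⟧ = {x4, x5, x6, x8, x9}
… ∩ ⟦that contained x1⟧ = {x4, x5, x6, x8, x9} ∩ {x1, x5, x7, x8} = {x5, x8}
… ∩ ⟦inside x1⟧ = {x5, x8} ∩ {x4, x5, x8, x9} = {x5, x8}
… ∩ ⟦across from x1⟧ = {x5, x8} ∩ {x3, x6, x7, x8, x9} = {x8}
… ∩ ⟦square⟧ = {x8} ∩ {x1, x2, x5, x8, x9} = {x8}
So ⟦square bell that contained x1 inside x1 across from x1⟧ = {x8}.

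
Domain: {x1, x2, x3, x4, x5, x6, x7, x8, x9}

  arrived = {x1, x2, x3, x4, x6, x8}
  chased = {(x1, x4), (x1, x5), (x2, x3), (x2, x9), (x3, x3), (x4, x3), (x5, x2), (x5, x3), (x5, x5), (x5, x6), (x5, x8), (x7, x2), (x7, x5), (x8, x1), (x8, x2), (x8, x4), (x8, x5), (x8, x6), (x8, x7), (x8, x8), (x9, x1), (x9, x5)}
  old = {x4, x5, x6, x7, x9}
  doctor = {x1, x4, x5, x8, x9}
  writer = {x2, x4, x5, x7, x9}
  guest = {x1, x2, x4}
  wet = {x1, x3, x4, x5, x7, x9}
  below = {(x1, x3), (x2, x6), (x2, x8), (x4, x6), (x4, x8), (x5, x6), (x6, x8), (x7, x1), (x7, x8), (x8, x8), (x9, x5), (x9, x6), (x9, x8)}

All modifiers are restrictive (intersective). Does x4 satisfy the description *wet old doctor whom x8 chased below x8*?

⟦whom x8 chased⟧ = {x : ⟨x8, x⟩ ∈ ⟦chased⟧} = {x1, x2, x4, x5, x6, x7, x8}
⟦below x8⟧ = {x : ⟨x, x8⟩ ∈ ⟦below⟧} = {x2, x4, x6, x7, x8, x9}
⟦doctor⟧ = {x1, x4, x5, x8, x9}
… ∩ ⟦whom x8 chased⟧ = {x1, x4, x5, x8, x9} ∩ {x1, x2, x4, x5, x6, x7, x8} = {x1, x4, x5, x8}
… ∩ ⟦below x8⟧ = {x1, x4, x5, x8} ∩ {x2, x4, x6, x7, x8, x9} = {x4, x8}
… ∩ ⟦wet⟧ = {x4, x8} ∩ {x1, x3, x4, x5, x7, x9} = {x4}
… ∩ ⟦old⟧ = {x4} ∩ {x4, x5, x6, x7, x9} = {x4}
⟦wet old doctor whom x8 chased below x8⟧ = {x4}; x4 ∈ this set.

yes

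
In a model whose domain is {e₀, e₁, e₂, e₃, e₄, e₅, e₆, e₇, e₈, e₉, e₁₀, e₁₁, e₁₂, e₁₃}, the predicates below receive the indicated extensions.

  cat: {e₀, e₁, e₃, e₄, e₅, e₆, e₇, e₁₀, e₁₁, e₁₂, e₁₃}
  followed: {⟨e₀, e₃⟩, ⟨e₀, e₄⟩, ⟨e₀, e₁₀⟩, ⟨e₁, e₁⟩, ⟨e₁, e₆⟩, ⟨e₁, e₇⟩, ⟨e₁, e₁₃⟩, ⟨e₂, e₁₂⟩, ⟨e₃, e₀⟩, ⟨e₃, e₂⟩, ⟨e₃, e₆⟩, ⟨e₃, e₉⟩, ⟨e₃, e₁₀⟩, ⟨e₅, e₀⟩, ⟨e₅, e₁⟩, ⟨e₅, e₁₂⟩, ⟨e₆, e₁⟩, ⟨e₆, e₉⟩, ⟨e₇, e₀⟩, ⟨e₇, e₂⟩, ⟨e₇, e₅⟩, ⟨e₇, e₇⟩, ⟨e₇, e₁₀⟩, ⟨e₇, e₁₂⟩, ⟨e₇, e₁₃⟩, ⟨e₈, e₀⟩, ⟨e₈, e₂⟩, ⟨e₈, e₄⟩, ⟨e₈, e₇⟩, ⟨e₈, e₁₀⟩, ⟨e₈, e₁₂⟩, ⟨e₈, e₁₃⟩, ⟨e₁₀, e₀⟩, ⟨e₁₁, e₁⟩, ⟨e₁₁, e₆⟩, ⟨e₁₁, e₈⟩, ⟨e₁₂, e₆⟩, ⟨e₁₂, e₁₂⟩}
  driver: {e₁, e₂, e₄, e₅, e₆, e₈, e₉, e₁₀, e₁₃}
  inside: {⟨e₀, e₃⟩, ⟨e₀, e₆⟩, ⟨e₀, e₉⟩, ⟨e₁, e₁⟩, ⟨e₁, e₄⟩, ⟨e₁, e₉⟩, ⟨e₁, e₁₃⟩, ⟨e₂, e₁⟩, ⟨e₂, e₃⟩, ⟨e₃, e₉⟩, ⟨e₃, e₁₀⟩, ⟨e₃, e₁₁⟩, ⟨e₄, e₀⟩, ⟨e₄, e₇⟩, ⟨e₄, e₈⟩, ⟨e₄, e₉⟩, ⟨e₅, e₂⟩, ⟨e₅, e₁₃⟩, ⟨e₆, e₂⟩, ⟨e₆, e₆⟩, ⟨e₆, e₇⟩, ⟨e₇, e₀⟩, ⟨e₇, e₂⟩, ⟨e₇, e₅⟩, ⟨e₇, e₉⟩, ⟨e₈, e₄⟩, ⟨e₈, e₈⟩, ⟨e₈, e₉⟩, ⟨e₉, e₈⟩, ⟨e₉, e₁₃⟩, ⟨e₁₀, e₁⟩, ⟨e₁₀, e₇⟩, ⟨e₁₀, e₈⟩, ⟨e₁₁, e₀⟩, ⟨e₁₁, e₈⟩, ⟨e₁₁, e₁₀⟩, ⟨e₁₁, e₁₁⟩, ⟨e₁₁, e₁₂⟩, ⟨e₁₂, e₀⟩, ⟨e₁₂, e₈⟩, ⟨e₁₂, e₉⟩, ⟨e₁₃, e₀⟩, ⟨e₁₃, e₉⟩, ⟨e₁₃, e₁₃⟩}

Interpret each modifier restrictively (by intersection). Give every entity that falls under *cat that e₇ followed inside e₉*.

⟦that e₇ followed⟧ = {x : ⟨e₇, x⟩ ∈ ⟦followed⟧} = {e₀, e₂, e₅, e₇, e₁₀, e₁₂, e₁₃}
⟦inside e₉⟧ = {x : ⟨x, e₉⟩ ∈ ⟦inside⟧} = {e₀, e₁, e₃, e₄, e₇, e₈, e₁₂, e₁₃}
⟦cat⟧ = {e₀, e₁, e₃, e₄, e₅, e₆, e₇, e₁₀, e₁₁, e₁₂, e₁₃}
… ∩ ⟦that e₇ followed⟧ = {e₀, e₁, e₃, e₄, e₅, e₆, e₇, e₁₀, e₁₁, e₁₂, e₁₃} ∩ {e₀, e₂, e₅, e₇, e₁₀, e₁₂, e₁₃} = {e₀, e₅, e₇, e₁₀, e₁₂, e₁₃}
… ∩ ⟦inside e₉⟧ = {e₀, e₅, e₇, e₁₀, e₁₂, e₁₃} ∩ {e₀, e₁, e₃, e₄, e₇, e₈, e₁₂, e₁₃} = {e₀, e₇, e₁₂, e₁₃}
So ⟦cat that e₇ followed inside e₉⟧ = {e₀, e₇, e₁₂, e₁₃}.

{e₀, e₇, e₁₂, e₁₃}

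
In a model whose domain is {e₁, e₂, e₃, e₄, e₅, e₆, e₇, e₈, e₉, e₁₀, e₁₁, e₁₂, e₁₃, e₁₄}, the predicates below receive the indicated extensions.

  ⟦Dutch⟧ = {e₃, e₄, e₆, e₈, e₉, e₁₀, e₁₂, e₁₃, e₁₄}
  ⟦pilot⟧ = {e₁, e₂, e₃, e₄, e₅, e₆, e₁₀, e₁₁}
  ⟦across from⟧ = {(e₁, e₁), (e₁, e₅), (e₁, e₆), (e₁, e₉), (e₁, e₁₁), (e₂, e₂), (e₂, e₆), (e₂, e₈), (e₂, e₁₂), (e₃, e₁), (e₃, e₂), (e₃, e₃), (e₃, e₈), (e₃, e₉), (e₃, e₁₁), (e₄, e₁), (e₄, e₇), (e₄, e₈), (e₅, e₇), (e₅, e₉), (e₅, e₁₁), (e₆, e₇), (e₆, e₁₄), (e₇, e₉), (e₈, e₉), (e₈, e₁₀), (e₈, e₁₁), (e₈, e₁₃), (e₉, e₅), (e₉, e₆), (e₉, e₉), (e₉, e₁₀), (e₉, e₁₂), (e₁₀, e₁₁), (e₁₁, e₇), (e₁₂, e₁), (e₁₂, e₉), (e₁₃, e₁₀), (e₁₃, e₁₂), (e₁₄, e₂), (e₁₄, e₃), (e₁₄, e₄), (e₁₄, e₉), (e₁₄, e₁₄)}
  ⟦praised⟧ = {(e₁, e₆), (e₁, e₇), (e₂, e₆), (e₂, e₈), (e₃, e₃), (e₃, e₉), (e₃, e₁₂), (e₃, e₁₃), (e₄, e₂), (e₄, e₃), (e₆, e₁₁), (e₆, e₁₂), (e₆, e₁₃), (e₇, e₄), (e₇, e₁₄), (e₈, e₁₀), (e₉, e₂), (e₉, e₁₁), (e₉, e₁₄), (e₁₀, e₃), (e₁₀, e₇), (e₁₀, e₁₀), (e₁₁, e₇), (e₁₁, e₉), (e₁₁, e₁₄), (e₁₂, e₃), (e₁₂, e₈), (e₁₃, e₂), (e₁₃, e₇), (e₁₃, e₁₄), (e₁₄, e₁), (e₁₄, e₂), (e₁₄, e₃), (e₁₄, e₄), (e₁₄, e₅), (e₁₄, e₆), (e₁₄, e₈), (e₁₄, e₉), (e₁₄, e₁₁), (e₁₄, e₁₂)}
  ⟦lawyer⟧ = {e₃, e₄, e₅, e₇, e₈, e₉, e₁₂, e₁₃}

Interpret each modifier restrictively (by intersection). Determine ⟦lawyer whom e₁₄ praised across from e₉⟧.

{e₃, e₅, e₈, e₉, e₁₂}

⟦whom e₁₄ praised⟧ = {x : ⟨e₁₄, x⟩ ∈ ⟦praised⟧} = {e₁, e₂, e₃, e₄, e₅, e₆, e₈, e₉, e₁₁, e₁₂}
⟦across from e₉⟧ = {x : ⟨x, e₉⟩ ∈ ⟦across from⟧} = {e₁, e₃, e₅, e₇, e₈, e₉, e₁₂, e₁₄}
⟦lawyer⟧ = {e₃, e₄, e₅, e₇, e₈, e₉, e₁₂, e₁₃}
… ∩ ⟦whom e₁₄ praised⟧ = {e₃, e₄, e₅, e₇, e₈, e₉, e₁₂, e₁₃} ∩ {e₁, e₂, e₃, e₄, e₅, e₆, e₈, e₉, e₁₁, e₁₂} = {e₃, e₄, e₅, e₈, e₉, e₁₂}
… ∩ ⟦across from e₉⟧ = {e₃, e₄, e₅, e₈, e₉, e₁₂} ∩ {e₁, e₃, e₅, e₇, e₈, e₉, e₁₂, e₁₄} = {e₃, e₅, e₈, e₉, e₁₂}
So ⟦lawyer whom e₁₄ praised across from e₉⟧ = {e₃, e₅, e₈, e₉, e₁₂}.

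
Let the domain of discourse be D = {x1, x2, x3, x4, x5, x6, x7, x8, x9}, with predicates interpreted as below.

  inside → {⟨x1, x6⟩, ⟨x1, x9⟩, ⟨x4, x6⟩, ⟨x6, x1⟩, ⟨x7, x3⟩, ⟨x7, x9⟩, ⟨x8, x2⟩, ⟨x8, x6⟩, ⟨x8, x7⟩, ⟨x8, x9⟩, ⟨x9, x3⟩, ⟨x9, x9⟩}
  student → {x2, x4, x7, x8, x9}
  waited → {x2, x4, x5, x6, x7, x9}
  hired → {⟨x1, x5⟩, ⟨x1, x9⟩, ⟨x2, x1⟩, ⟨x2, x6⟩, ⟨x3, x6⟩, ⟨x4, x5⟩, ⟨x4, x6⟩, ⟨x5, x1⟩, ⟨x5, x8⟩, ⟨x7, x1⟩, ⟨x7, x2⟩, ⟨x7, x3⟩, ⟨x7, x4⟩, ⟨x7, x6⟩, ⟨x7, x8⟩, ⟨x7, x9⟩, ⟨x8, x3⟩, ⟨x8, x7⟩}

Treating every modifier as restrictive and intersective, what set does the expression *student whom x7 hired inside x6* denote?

⟦whom x7 hired⟧ = {x : ⟨x7, x⟩ ∈ ⟦hired⟧} = {x1, x2, x3, x4, x6, x8, x9}
⟦inside x6⟧ = {x : ⟨x, x6⟩ ∈ ⟦inside⟧} = {x1, x4, x8}
⟦student⟧ = {x2, x4, x7, x8, x9}
… ∩ ⟦whom x7 hired⟧ = {x2, x4, x7, x8, x9} ∩ {x1, x2, x3, x4, x6, x8, x9} = {x2, x4, x8, x9}
… ∩ ⟦inside x6⟧ = {x2, x4, x8, x9} ∩ {x1, x4, x8} = {x4, x8}
So ⟦student whom x7 hired inside x6⟧ = {x4, x8}.

{x4, x8}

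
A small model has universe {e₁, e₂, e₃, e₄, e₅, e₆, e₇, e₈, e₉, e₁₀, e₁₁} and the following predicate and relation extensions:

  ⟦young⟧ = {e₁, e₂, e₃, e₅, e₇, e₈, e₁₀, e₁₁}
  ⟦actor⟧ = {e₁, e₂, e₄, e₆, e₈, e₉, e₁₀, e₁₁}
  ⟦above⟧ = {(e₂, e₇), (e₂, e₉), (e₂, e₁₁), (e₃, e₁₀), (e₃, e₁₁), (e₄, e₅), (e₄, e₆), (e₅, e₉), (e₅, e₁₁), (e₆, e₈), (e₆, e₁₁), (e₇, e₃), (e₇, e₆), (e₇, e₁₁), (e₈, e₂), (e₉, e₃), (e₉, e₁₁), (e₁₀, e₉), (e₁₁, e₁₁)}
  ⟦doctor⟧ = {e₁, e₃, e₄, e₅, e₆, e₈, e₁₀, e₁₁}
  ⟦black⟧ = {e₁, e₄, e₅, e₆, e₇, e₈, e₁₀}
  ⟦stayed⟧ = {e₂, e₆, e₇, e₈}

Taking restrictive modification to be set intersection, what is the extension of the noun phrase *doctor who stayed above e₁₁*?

{e₆}

⟦who stayed⟧ = ⟦stayed⟧ = {e₂, e₆, e₇, e₈}
⟦above e₁₁⟧ = {x : ⟨x, e₁₁⟩ ∈ ⟦above⟧} = {e₂, e₃, e₅, e₆, e₇, e₉, e₁₁}
⟦doctor⟧ = {e₁, e₃, e₄, e₅, e₆, e₈, e₁₀, e₁₁}
… ∩ ⟦who stayed⟧ = {e₁, e₃, e₄, e₅, e₆, e₈, e₁₀, e₁₁} ∩ {e₂, e₆, e₇, e₈} = {e₆, e₈}
… ∩ ⟦above e₁₁⟧ = {e₆, e₈} ∩ {e₂, e₃, e₅, e₆, e₇, e₉, e₁₁} = {e₆}
So ⟦doctor who stayed above e₁₁⟧ = {e₆}.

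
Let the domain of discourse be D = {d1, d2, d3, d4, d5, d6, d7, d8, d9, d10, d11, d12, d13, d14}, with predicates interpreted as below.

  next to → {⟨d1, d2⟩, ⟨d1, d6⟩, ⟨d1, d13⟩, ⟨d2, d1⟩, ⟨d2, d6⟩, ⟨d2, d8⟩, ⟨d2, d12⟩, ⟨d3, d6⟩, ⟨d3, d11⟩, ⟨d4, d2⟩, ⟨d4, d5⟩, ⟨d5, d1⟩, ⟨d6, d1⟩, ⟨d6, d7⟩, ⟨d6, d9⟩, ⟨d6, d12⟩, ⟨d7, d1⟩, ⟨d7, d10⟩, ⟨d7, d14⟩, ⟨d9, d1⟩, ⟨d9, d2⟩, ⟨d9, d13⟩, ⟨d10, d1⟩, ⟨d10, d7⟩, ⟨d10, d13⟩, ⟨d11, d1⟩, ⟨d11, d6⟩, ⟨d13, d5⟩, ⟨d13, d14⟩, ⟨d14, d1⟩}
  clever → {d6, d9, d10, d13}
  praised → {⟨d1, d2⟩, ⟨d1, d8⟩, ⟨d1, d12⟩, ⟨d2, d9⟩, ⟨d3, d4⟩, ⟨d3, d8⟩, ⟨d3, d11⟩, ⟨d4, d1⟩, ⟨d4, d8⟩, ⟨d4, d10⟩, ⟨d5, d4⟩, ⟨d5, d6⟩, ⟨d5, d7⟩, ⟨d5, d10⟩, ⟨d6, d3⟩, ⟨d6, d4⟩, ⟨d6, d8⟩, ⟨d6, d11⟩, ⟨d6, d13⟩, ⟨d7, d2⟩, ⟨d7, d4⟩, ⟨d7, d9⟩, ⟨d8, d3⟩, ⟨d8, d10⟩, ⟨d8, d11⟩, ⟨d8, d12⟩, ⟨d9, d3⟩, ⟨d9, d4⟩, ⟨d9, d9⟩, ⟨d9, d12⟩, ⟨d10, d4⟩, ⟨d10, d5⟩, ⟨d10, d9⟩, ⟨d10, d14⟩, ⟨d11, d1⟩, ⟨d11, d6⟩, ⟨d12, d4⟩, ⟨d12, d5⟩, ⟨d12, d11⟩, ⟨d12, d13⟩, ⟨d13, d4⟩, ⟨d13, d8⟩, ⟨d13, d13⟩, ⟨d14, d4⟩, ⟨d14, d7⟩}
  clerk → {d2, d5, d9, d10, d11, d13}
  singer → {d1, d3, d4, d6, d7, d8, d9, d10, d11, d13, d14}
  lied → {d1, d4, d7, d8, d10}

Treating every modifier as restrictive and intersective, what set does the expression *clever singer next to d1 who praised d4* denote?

{d6, d9, d10}

⟦next to d1⟧ = {x : ⟨x, d1⟩ ∈ ⟦next to⟧} = {d2, d5, d6, d7, d9, d10, d11, d14}
⟦who praised d4⟧ = {x : ⟨x, d4⟩ ∈ ⟦praised⟧} = {d3, d5, d6, d7, d9, d10, d12, d13, d14}
⟦singer⟧ = {d1, d3, d4, d6, d7, d8, d9, d10, d11, d13, d14}
… ∩ ⟦next to d1⟧ = {d1, d3, d4, d6, d7, d8, d9, d10, d11, d13, d14} ∩ {d2, d5, d6, d7, d9, d10, d11, d14} = {d6, d7, d9, d10, d11, d14}
… ∩ ⟦who praised d4⟧ = {d6, d7, d9, d10, d11, d14} ∩ {d3, d5, d6, d7, d9, d10, d12, d13, d14} = {d6, d7, d9, d10, d14}
… ∩ ⟦clever⟧ = {d6, d7, d9, d10, d14} ∩ {d6, d9, d10, d13} = {d6, d9, d10}
So ⟦clever singer next to d1 who praised d4⟧ = {d6, d9, d10}.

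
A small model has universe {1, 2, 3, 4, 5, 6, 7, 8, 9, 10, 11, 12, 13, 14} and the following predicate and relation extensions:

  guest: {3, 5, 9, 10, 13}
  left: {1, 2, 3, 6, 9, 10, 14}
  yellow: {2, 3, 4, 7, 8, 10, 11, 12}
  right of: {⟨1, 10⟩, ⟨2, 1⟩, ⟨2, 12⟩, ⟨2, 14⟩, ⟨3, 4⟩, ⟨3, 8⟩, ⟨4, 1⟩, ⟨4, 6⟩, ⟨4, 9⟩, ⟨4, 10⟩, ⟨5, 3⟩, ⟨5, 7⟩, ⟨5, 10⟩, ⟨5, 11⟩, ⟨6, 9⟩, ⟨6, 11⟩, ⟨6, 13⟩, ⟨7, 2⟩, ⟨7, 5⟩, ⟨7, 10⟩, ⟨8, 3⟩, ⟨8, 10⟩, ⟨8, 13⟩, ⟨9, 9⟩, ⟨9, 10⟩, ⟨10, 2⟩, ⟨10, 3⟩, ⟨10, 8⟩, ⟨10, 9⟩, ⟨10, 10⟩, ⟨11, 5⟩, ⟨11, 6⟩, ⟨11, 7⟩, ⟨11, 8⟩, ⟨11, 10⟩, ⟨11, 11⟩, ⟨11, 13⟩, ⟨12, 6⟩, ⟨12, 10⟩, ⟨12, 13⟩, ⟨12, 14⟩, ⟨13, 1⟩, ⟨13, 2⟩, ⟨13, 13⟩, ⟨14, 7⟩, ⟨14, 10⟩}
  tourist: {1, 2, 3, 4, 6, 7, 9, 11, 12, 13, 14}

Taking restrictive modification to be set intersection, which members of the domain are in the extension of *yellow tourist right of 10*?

⟦right of 10⟧ = {x : ⟨x, 10⟩ ∈ ⟦right of⟧} = {1, 4, 5, 7, 8, 9, 10, 11, 12, 14}
⟦tourist⟧ = {1, 2, 3, 4, 6, 7, 9, 11, 12, 13, 14}
… ∩ ⟦right of 10⟧ = {1, 2, 3, 4, 6, 7, 9, 11, 12, 13, 14} ∩ {1, 4, 5, 7, 8, 9, 10, 11, 12, 14} = {1, 4, 7, 9, 11, 12, 14}
… ∩ ⟦yellow⟧ = {1, 4, 7, 9, 11, 12, 14} ∩ {2, 3, 4, 7, 8, 10, 11, 12} = {4, 7, 11, 12}
So ⟦yellow tourist right of 10⟧ = {4, 7, 11, 12}.

{4, 7, 11, 12}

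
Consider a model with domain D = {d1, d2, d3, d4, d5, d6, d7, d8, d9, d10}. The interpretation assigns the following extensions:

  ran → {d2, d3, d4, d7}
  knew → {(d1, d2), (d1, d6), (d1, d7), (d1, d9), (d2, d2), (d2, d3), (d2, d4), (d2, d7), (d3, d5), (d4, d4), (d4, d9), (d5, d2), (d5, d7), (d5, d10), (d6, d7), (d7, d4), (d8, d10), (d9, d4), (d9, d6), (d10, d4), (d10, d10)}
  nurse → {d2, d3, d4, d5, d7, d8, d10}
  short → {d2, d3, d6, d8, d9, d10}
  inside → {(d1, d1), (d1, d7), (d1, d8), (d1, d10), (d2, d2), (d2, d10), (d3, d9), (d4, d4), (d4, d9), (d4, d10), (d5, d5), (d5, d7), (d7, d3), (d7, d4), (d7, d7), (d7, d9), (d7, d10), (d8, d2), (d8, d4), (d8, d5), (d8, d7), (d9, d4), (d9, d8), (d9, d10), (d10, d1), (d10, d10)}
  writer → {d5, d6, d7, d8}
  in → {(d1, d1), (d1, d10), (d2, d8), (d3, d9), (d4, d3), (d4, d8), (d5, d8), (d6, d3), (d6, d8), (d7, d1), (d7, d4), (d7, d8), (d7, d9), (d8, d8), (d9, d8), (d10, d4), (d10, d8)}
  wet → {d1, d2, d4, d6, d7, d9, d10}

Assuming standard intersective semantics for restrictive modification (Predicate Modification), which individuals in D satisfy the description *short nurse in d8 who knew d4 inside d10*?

{d2, d10}

⟦in d8⟧ = {x : ⟨x, d8⟩ ∈ ⟦in⟧} = {d2, d4, d5, d6, d7, d8, d9, d10}
⟦who knew d4⟧ = {x : ⟨x, d4⟩ ∈ ⟦knew⟧} = {d2, d4, d7, d9, d10}
⟦inside d10⟧ = {x : ⟨x, d10⟩ ∈ ⟦inside⟧} = {d1, d2, d4, d7, d9, d10}
⟦nurse⟧ = {d2, d3, d4, d5, d7, d8, d10}
… ∩ ⟦in d8⟧ = {d2, d3, d4, d5, d7, d8, d10} ∩ {d2, d4, d5, d6, d7, d8, d9, d10} = {d2, d4, d5, d7, d8, d10}
… ∩ ⟦who knew d4⟧ = {d2, d4, d5, d7, d8, d10} ∩ {d2, d4, d7, d9, d10} = {d2, d4, d7, d10}
… ∩ ⟦inside d10⟧ = {d2, d4, d7, d10} ∩ {d1, d2, d4, d7, d9, d10} = {d2, d4, d7, d10}
… ∩ ⟦short⟧ = {d2, d4, d7, d10} ∩ {d2, d3, d6, d8, d9, d10} = {d2, d10}
So ⟦short nurse in d8 who knew d4 inside d10⟧ = {d2, d10}.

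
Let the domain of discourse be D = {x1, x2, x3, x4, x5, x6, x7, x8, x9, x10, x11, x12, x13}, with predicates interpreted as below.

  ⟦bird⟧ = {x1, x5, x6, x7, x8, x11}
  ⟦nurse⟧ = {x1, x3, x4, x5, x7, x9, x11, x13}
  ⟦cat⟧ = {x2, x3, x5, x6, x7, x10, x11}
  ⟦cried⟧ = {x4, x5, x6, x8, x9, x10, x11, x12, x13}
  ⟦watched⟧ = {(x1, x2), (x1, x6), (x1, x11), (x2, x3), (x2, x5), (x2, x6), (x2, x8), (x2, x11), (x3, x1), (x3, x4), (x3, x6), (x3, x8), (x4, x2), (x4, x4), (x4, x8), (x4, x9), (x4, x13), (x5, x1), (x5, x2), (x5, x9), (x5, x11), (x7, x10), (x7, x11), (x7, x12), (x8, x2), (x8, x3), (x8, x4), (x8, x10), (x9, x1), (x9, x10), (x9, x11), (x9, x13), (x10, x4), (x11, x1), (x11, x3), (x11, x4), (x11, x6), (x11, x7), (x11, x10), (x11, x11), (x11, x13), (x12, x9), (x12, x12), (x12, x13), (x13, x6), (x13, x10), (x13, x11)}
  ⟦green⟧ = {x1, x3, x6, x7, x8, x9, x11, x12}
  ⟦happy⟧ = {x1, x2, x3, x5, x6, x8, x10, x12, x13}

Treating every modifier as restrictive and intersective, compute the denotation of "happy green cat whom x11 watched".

{x3, x6}

⟦whom x11 watched⟧ = {x : ⟨x11, x⟩ ∈ ⟦watched⟧} = {x1, x3, x4, x6, x7, x10, x11, x13}
⟦cat⟧ = {x2, x3, x5, x6, x7, x10, x11}
… ∩ ⟦whom x11 watched⟧ = {x2, x3, x5, x6, x7, x10, x11} ∩ {x1, x3, x4, x6, x7, x10, x11, x13} = {x3, x6, x7, x10, x11}
… ∩ ⟦happy⟧ = {x3, x6, x7, x10, x11} ∩ {x1, x2, x3, x5, x6, x8, x10, x12, x13} = {x3, x6, x10}
… ∩ ⟦green⟧ = {x3, x6, x10} ∩ {x1, x3, x6, x7, x8, x9, x11, x12} = {x3, x6}
So ⟦happy green cat whom x11 watched⟧ = {x3, x6}.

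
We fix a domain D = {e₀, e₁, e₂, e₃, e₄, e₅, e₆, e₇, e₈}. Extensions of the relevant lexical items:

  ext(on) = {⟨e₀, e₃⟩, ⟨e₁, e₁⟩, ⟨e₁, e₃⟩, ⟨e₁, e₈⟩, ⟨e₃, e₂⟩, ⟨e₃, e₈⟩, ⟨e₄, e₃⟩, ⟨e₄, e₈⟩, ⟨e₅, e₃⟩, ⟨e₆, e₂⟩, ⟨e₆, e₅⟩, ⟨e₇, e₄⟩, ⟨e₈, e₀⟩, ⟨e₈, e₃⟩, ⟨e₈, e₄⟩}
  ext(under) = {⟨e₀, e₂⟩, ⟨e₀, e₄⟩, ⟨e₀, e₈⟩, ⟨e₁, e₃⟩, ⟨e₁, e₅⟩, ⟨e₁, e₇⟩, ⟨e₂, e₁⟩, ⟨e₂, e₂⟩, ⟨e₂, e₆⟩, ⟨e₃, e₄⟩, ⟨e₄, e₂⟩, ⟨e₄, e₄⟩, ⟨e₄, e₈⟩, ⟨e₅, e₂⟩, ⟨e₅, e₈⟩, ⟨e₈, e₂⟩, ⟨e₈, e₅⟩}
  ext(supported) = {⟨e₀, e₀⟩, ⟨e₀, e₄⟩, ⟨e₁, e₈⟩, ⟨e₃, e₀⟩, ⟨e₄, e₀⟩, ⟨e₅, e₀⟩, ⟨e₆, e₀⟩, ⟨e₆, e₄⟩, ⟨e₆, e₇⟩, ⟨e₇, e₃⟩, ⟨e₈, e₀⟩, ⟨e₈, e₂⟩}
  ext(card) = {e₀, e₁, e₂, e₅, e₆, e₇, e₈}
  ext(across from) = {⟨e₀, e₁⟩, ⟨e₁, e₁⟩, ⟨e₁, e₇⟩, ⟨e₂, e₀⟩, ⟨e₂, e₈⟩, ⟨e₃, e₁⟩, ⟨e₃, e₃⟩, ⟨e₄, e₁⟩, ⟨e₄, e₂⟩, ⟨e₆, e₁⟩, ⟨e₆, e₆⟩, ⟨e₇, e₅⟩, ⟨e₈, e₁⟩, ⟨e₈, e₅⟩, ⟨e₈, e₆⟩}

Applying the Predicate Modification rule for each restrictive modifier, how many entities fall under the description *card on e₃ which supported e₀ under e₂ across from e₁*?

⟦on e₃⟧ = {x : ⟨x, e₃⟩ ∈ ⟦on⟧} = {e₀, e₁, e₄, e₅, e₈}
⟦which supported e₀⟧ = {x : ⟨x, e₀⟩ ∈ ⟦supported⟧} = {e₀, e₃, e₄, e₅, e₆, e₈}
⟦under e₂⟧ = {x : ⟨x, e₂⟩ ∈ ⟦under⟧} = {e₀, e₂, e₄, e₅, e₈}
⟦across from e₁⟧ = {x : ⟨x, e₁⟩ ∈ ⟦across from⟧} = {e₀, e₁, e₃, e₄, e₆, e₈}
⟦card⟧ = {e₀, e₁, e₂, e₅, e₆, e₇, e₈}
… ∩ ⟦on e₃⟧ = {e₀, e₁, e₂, e₅, e₆, e₇, e₈} ∩ {e₀, e₁, e₄, e₅, e₈} = {e₀, e₁, e₅, e₈}
… ∩ ⟦which supported e₀⟧ = {e₀, e₁, e₅, e₈} ∩ {e₀, e₃, e₄, e₅, e₆, e₈} = {e₀, e₅, e₈}
… ∩ ⟦under e₂⟧ = {e₀, e₅, e₈} ∩ {e₀, e₂, e₄, e₅, e₈} = {e₀, e₅, e₈}
… ∩ ⟦across from e₁⟧ = {e₀, e₅, e₈} ∩ {e₀, e₁, e₃, e₄, e₆, e₈} = {e₀, e₈}
⟦card on e₃ which supported e₀ under e₂ across from e₁⟧ = {e₀, e₈}, so the cardinality is 2.

2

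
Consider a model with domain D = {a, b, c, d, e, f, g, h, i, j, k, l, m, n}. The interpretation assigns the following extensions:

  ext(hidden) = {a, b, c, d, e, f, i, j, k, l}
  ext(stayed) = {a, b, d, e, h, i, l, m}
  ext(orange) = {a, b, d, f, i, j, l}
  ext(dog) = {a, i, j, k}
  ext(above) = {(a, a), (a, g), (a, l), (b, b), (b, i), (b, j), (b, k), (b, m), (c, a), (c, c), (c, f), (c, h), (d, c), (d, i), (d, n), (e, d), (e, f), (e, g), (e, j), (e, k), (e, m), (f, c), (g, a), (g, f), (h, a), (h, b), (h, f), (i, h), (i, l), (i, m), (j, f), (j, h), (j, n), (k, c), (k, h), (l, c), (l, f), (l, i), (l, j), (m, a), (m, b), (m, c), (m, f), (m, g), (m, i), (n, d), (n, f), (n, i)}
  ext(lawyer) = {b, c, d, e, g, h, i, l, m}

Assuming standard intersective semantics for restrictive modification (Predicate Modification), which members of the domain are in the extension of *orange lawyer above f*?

{l}

⟦above f⟧ = {x : ⟨x, f⟩ ∈ ⟦above⟧} = {c, e, g, h, j, l, m, n}
⟦lawyer⟧ = {b, c, d, e, g, h, i, l, m}
… ∩ ⟦above f⟧ = {b, c, d, e, g, h, i, l, m} ∩ {c, e, g, h, j, l, m, n} = {c, e, g, h, l, m}
… ∩ ⟦orange⟧ = {c, e, g, h, l, m} ∩ {a, b, d, f, i, j, l} = {l}
So ⟦orange lawyer above f⟧ = {l}.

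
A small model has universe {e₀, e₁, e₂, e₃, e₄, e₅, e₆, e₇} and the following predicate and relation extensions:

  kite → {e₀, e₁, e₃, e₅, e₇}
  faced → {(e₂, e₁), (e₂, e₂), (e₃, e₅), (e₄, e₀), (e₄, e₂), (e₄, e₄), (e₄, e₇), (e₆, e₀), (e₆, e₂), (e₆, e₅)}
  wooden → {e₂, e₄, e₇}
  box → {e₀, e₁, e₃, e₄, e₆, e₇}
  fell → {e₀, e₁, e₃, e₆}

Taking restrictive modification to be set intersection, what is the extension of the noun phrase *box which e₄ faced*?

{e₀, e₄, e₇}

⟦which e₄ faced⟧ = {x : ⟨e₄, x⟩ ∈ ⟦faced⟧} = {e₀, e₂, e₄, e₇}
⟦box⟧ = {e₀, e₁, e₃, e₄, e₆, e₇}
… ∩ ⟦which e₄ faced⟧ = {e₀, e₁, e₃, e₄, e₆, e₇} ∩ {e₀, e₂, e₄, e₇} = {e₀, e₄, e₇}
So ⟦box which e₄ faced⟧ = {e₀, e₄, e₇}.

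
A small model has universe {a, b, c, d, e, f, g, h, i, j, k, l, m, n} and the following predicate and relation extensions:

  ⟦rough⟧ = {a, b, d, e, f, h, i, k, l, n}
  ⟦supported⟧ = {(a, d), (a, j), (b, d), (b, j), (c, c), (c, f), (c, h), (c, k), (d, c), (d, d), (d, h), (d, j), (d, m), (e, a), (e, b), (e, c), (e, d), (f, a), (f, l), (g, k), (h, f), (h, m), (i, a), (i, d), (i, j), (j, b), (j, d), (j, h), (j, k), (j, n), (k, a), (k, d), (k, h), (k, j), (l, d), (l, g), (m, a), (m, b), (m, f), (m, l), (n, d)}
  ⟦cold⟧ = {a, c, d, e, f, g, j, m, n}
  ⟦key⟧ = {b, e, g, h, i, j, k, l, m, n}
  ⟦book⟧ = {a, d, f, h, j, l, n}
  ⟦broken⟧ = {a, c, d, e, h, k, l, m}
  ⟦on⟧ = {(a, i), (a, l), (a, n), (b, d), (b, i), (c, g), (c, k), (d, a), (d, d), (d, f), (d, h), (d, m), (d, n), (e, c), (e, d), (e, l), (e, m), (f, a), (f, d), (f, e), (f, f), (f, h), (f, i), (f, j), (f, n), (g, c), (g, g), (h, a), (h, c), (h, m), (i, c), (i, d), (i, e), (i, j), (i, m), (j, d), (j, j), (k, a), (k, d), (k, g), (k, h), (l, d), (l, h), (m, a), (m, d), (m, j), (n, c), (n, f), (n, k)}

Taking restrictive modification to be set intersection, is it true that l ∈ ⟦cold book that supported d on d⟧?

no

⟦that supported d⟧ = {x : ⟨x, d⟩ ∈ ⟦supported⟧} = {a, b, d, e, i, j, k, l, n}
⟦on d⟧ = {x : ⟨x, d⟩ ∈ ⟦on⟧} = {b, d, e, f, i, j, k, l, m}
⟦book⟧ = {a, d, f, h, j, l, n}
… ∩ ⟦that supported d⟧ = {a, d, f, h, j, l, n} ∩ {a, b, d, e, i, j, k, l, n} = {a, d, j, l, n}
… ∩ ⟦on d⟧ = {a, d, j, l, n} ∩ {b, d, e, f, i, j, k, l, m} = {d, j, l}
… ∩ ⟦cold⟧ = {d, j, l} ∩ {a, c, d, e, f, g, j, m, n} = {d, j}
⟦cold book that supported d on d⟧ = {d, j}; l ∉ this set.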